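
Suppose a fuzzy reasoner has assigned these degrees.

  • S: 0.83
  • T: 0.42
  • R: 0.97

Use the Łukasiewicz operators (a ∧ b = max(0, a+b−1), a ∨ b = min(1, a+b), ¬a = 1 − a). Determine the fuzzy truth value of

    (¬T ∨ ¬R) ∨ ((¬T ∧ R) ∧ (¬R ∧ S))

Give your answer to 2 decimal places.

0.61

¬T = 1 − 0.42 = 0.58
¬R = 1 − 0.97 = 0.03
¬T ∨ ¬R = min(1, a+b) on (0.58, 0.03) = 0.61
¬T = 1 − 0.42 = 0.58
¬T ∧ R = max(0, a+b−1) on (0.58, 0.97) = 0.55
¬R = 1 − 0.97 = 0.03
¬R ∧ S = max(0, a+b−1) on (0.03, 0.83) = 0.00
(¬T ∧ R) ∧ (¬R ∧ S) = max(0, a+b−1) on (0.55, 0.00) = 0.00
(¬T ∨ ¬R) ∨ ((¬T ∧ R) ∧ (¬R ∧ S)) = min(1, a+b) on (0.61, 0.00) = 0.61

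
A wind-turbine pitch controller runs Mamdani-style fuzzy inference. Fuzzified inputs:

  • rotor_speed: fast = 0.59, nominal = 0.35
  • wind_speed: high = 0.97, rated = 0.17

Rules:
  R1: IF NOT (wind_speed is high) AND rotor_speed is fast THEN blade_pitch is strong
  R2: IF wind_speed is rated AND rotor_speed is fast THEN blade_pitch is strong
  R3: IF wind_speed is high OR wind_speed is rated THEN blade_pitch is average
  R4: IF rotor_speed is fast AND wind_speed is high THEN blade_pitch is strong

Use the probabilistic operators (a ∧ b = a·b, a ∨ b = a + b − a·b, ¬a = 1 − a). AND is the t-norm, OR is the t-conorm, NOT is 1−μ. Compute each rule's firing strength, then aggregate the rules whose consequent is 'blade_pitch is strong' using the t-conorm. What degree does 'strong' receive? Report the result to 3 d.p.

0.622

R1: ¬high=1−0.97=0.03, fast=0.59; AND[a·b] → w = 0.0177
R2: rated=0.17, fast=0.59; AND[a·b] → w = 0.1003
R3: high=0.97, rated=0.17; OR[a + b − a·b] → w = 0.9751
R4: fast=0.59, high=0.97; AND[a·b] → w = 0.5723
Rules with consequent 'strong': {R1, R2, R4} → strengths 0.0177, 0.1003, 0.5723
Aggregate via t-conorm [a + b − a·b]: 0.6220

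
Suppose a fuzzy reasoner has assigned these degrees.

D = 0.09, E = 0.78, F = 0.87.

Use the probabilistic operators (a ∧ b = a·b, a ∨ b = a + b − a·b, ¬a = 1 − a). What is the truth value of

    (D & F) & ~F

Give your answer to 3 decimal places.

0.010

D & F = a·b on (0.0900, 0.8700) = 0.0783
~F = 1 − 0.8700 = 0.1300
(D & F) & ~F = a·b on (0.0783, 0.1300) = 0.0102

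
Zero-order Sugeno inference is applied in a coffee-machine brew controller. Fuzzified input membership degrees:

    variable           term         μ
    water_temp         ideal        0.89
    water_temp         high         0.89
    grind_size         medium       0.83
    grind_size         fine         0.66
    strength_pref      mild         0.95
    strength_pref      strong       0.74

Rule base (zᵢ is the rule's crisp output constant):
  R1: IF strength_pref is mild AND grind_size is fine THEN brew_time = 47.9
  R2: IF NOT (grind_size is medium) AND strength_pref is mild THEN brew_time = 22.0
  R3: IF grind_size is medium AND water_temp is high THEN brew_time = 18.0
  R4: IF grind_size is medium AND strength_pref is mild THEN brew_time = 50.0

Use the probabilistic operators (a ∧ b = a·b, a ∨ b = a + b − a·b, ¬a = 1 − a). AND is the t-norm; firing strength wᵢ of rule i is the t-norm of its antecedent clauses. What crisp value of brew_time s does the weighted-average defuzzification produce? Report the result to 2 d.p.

37.27

R1 (z=47.9): mild=0.95, fine=0.66; AND[a·b] → w = 0.6270
R2 (z=22.0): ¬medium=1−0.83=0.17, mild=0.95; AND[a·b] → w = 0.1615
R3 (z=18.0): medium=0.83, high=0.89; AND[a·b] → w = 0.7387
R4 (z=50.0): medium=0.83, mild=0.95; AND[a·b] → w = 0.7885
Weighted average = (0.6270·47.9 + 0.1615·22.0 + 0.7387·18.0 + 0.7885·50.0) / (0.6270 + 0.1615 + 0.7387 + 0.7885)
  = 86.3079 / 2.3157 = 37.27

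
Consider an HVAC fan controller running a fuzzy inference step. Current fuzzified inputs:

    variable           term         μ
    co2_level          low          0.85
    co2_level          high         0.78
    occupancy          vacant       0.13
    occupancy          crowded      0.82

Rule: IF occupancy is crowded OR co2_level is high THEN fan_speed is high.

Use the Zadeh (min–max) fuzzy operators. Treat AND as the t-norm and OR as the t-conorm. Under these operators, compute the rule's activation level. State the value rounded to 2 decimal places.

0.82

firing strength: crowded=0.82, high=0.78; OR[max(a, b)] → w = 0.82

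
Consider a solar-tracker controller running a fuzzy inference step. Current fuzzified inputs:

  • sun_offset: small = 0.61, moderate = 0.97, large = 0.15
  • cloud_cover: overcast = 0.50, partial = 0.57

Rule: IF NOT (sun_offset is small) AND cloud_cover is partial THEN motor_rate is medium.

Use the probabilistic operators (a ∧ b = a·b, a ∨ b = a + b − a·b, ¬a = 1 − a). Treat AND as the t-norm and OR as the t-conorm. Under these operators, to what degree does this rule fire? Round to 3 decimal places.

firing strength: ¬small=1−0.61=0.39, partial=0.57; AND[a·b] → w = 0.2223

0.222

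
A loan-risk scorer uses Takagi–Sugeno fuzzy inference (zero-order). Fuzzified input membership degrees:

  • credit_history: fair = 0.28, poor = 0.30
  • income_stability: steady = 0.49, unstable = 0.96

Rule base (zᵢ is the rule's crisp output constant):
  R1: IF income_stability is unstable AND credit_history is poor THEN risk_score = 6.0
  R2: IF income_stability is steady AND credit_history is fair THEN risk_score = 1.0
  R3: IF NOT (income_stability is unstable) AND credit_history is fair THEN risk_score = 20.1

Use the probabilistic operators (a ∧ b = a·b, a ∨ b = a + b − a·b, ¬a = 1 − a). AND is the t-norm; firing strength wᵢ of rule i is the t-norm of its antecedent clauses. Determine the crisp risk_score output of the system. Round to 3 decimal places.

R1 (z=6.0): unstable=0.96, poor=0.30; AND[a·b] → w = 0.2880
R2 (z=1.0): steady=0.49, fair=0.28; AND[a·b] → w = 0.1372
R3 (z=20.1): ¬unstable=1−0.96=0.04, fair=0.28; AND[a·b] → w = 0.0112
Weighted average = (0.2880·6.0 + 0.1372·1.0 + 0.0112·20.1) / (0.2880 + 0.1372 + 0.0112)
  = 2.0903 / 0.4364 = 4.790

4.790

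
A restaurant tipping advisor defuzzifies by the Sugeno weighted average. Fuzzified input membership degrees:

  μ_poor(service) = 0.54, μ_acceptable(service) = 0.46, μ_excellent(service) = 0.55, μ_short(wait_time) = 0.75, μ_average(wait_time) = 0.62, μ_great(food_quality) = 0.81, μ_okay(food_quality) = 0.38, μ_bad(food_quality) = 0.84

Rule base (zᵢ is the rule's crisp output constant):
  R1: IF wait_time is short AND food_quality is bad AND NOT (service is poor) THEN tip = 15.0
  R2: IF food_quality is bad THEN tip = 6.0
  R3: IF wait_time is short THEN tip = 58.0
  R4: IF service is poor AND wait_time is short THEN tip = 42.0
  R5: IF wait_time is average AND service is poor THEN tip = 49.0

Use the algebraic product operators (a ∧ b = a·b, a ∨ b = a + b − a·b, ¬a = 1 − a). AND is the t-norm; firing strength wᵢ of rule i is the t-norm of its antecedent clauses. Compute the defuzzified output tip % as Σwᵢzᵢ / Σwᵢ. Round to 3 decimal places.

32.945

R1 (z=15.0): short=0.75, bad=0.84, ¬poor=1−0.54=0.46; AND[a·b] → w = 0.2898
R2 (z=6.0): bad=0.84 → w = 0.8400
R3 (z=58.0): short=0.75 → w = 0.7500
R4 (z=42.0): poor=0.54, short=0.75; AND[a·b] → w = 0.4050
R5 (z=49.0): average=0.62, poor=0.54; AND[a·b] → w = 0.3348
Weighted average = (0.2898·15.0 + 0.8400·6.0 + 0.7500·58.0 + 0.4050·42.0 + 0.3348·49.0) / (0.2898 + 0.8400 + 0.7500 + 0.4050 + 0.3348)
  = 86.3022 / 2.6196 = 32.945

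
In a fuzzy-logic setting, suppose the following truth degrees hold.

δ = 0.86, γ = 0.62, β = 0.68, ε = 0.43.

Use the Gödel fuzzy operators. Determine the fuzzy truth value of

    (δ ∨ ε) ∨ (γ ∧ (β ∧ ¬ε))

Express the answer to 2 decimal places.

δ ∨ ε = max(a, b) on (0.86, 0.43) = 0.86
¬ε = 1 − 0.43 = 0.57
β ∧ ¬ε = min(a, b) on (0.68, 0.57) = 0.57
γ ∧ (β ∧ ¬ε) = min(a, b) on (0.62, 0.57) = 0.57
(δ ∨ ε) ∨ (γ ∧ (β ∧ ¬ε)) = max(a, b) on (0.86, 0.57) = 0.86

0.86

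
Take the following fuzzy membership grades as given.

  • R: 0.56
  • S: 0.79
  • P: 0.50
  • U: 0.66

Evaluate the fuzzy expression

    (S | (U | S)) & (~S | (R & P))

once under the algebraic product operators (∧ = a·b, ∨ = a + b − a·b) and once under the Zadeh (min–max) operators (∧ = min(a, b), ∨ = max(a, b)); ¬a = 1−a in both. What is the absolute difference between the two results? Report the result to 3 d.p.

0.075

Under algebraic product:
  U | S = a + b − a·b on (0.6600, 0.7900) = 0.9286
  S | (U | S) = a + b − a·b on (0.7900, 0.9286) = 0.9850
  ~S = 1 − 0.7900 = 0.2100
  R & P = a·b on (0.5600, 0.5000) = 0.2800
  ~S | (R & P) = a + b − a·b on (0.2100, 0.2800) = 0.4312
  (S | (U | S)) & (~S | (R & P)) = a·b on (0.9850, 0.4312) = 0.4247
  → value = 0.4247
Under Zadeh (min–max):
  U | S = max(a, b) on (0.66, 0.79) = 0.79
  S | (U | S) = max(a, b) on (0.79, 0.79) = 0.79
  ~S = 1 − 0.79 = 0.21
  R & P = min(a, b) on (0.56, 0.50) = 0.50
  ~S | (R & P) = max(a, b) on (0.21, 0.50) = 0.50
  (S | (U | S)) & (~S | (R & P)) = min(a, b) on (0.79, 0.50) = 0.50
  → value = 0.5000
|0.4247 − 0.5000| = 0.075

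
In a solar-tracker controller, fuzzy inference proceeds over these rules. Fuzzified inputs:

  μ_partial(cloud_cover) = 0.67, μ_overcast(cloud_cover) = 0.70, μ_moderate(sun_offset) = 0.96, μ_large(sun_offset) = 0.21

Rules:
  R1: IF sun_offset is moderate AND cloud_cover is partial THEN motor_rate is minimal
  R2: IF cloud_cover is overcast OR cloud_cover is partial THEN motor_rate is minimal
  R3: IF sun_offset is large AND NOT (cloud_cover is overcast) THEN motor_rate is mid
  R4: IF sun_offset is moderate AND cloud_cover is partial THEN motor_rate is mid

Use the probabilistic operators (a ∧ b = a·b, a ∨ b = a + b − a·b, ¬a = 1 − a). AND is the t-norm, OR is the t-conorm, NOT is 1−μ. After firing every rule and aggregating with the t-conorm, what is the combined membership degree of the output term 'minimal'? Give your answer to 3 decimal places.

0.965

R1: moderate=0.96, partial=0.67; AND[a·b] → w = 0.6432
R2: overcast=0.70, partial=0.67; OR[a + b − a·b] → w = 0.9010
R3: large=0.21, ¬overcast=1−0.70=0.30; AND[a·b] → w = 0.0630
R4: moderate=0.96, partial=0.67; AND[a·b] → w = 0.6432
Rules with consequent 'minimal': {R1, R2} → strengths 0.6432, 0.9010
Aggregate via t-conorm [a + b − a·b]: 0.9647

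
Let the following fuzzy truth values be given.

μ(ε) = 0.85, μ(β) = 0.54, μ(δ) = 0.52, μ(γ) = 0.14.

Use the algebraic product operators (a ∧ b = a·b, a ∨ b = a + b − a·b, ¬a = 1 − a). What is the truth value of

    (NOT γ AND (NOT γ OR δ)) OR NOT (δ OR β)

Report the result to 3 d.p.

0.846

NOT γ = 1 − 0.1400 = 0.8600
NOT γ = 1 − 0.1400 = 0.8600
NOT γ OR δ = a + b − a·b on (0.8600, 0.5200) = 0.9328
NOT γ AND (NOT γ OR δ) = a·b on (0.8600, 0.9328) = 0.8022
δ OR β = a + b − a·b on (0.5200, 0.5400) = 0.7792
NOT (δ OR β) = 1 − 0.7792 = 0.2208
(NOT γ AND (NOT γ OR δ)) OR NOT (δ OR β) = a + b − a·b on (0.8022, 0.2208) = 0.8459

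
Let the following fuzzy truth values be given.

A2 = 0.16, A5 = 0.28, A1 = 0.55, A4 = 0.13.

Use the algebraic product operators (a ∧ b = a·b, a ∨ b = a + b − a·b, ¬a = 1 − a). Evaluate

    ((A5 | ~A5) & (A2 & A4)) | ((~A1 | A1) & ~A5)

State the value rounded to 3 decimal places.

~A5 = 1 − 0.2800 = 0.7200
A5 | ~A5 = a + b − a·b on (0.2800, 0.7200) = 0.7984
A2 & A4 = a·b on (0.1600, 0.1300) = 0.0208
(A5 | ~A5) & (A2 & A4) = a·b on (0.7984, 0.0208) = 0.0166
~A1 = 1 − 0.5500 = 0.4500
~A1 | A1 = a + b − a·b on (0.4500, 0.5500) = 0.7525
~A5 = 1 − 0.2800 = 0.7200
(~A1 | A1) & ~A5 = a·b on (0.7525, 0.7200) = 0.5418
((A5 | ~A5) & (A2 & A4)) | ((~A1 | A1) & ~A5) = a + b − a·b on (0.0166, 0.5418) = 0.5494

0.549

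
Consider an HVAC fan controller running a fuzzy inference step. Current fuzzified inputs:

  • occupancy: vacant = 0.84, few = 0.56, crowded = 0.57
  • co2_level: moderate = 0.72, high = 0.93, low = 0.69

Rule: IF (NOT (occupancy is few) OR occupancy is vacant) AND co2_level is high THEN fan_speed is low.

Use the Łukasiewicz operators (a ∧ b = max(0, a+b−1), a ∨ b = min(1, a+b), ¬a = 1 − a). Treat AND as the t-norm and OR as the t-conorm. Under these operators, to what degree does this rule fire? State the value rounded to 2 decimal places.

0.93

firing strength: (¬few=1−0.56=0.44 OR vacant=0.84) = 1.00; AND[max(0, a+b−1)] with high=0.93 → w = 0.93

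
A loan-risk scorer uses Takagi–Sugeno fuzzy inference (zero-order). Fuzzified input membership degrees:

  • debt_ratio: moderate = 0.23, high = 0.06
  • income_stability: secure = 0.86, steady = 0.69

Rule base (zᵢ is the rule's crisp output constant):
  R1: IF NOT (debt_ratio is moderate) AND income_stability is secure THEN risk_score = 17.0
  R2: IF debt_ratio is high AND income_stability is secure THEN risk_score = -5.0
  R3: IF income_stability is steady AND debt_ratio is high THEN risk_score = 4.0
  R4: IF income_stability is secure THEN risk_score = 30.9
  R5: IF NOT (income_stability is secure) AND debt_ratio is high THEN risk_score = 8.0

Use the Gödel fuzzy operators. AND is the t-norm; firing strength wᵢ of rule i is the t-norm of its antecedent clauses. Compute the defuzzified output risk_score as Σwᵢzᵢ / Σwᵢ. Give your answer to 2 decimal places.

R1 (z=17.0): ¬moderate=1−0.23=0.77, secure=0.86; AND[min(a, b)] → w = 0.77
R2 (z=-5.0): high=0.06, secure=0.86; AND[min(a, b)] → w = 0.06
R3 (z=4.0): steady=0.69, high=0.06; AND[min(a, b)] → w = 0.06
R4 (z=30.9): secure=0.86 → w = 0.86
R5 (z=8.0): ¬secure=1−0.86=0.14, high=0.06; AND[min(a, b)] → w = 0.06
Weighted average = (0.77·17.0 + 0.06·-5.0 + 0.06·4.0 + 0.86·30.9 + 0.06·8.0) / (0.77 + 0.06 + 0.06 + 0.86 + 0.06)
  = 40.0840 / 1.8100 = 22.15

22.15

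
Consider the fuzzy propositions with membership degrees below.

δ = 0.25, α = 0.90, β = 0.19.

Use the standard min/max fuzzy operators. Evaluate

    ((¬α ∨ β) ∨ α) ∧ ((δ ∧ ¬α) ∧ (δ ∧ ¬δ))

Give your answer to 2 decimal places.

0.10

¬α = 1 − 0.90 = 0.10
¬α ∨ β = max(a, b) on (0.10, 0.19) = 0.19
(¬α ∨ β) ∨ α = max(a, b) on (0.19, 0.90) = 0.90
¬α = 1 − 0.90 = 0.10
δ ∧ ¬α = min(a, b) on (0.25, 0.10) = 0.10
¬δ = 1 − 0.25 = 0.75
δ ∧ ¬δ = min(a, b) on (0.25, 0.75) = 0.25
(δ ∧ ¬α) ∧ (δ ∧ ¬δ) = min(a, b) on (0.10, 0.25) = 0.10
((¬α ∨ β) ∨ α) ∧ ((δ ∧ ¬α) ∧ (δ ∧ ¬δ)) = min(a, b) on (0.90, 0.10) = 0.10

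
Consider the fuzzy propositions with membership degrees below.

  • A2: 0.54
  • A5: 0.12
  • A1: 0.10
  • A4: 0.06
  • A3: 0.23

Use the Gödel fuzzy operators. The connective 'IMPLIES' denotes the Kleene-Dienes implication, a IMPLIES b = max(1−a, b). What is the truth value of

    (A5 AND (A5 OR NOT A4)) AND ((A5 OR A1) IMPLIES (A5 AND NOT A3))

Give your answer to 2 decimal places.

0.12

NOT A4 = 1 − 0.06 = 0.94
A5 OR NOT A4 = max(a, b) on (0.12, 0.94) = 0.94
A5 AND (A5 OR NOT A4) = min(a, b) on (0.12, 0.94) = 0.12
A5 OR A1 = max(a, b) on (0.12, 0.10) = 0.12
NOT A3 = 1 − 0.23 = 0.77
A5 AND NOT A3 = min(a, b) on (0.12, 0.77) = 0.12
(A5 OR A1) IMPLIES (A5 AND NOT A3)  [Kleene-Dienes: max(1−a, b)] with a=0.12, b=0.12 → 0.88
(A5 AND (A5 OR NOT A4)) AND ((A5 OR A1) IMPLIES (A5 AND NOT A3)) = min(a, b) on (0.12, 0.88) = 0.12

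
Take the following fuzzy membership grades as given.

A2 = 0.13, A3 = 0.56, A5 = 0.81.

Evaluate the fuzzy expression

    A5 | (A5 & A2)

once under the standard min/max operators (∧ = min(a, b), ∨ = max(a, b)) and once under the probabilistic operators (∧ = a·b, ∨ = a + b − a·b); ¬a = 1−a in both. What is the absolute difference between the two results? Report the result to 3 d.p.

0.020

Under standard min/max:
  A5 & A2 = min(a, b) on (0.81, 0.13) = 0.13
  A5 | (A5 & A2) = max(a, b) on (0.81, 0.13) = 0.81
  → value = 0.8100
Under probabilistic:
  A5 & A2 = a·b on (0.8100, 0.1300) = 0.1053
  A5 | (A5 & A2) = a + b − a·b on (0.8100, 0.1053) = 0.8300
  → value = 0.8300
|0.8100 − 0.8300| = 0.020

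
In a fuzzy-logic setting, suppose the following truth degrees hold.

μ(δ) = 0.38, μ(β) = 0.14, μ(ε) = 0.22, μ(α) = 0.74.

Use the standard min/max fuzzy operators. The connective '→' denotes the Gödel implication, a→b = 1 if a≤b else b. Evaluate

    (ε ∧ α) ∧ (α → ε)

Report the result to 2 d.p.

0.22

ε ∧ α = min(a, b) on (0.22, 0.74) = 0.22
α → ε  [Gödel: 1 if a≤b else b] with a=0.74, b=0.22 → 0.22
(ε ∧ α) ∧ (α → ε) = min(a, b) on (0.22, 0.22) = 0.22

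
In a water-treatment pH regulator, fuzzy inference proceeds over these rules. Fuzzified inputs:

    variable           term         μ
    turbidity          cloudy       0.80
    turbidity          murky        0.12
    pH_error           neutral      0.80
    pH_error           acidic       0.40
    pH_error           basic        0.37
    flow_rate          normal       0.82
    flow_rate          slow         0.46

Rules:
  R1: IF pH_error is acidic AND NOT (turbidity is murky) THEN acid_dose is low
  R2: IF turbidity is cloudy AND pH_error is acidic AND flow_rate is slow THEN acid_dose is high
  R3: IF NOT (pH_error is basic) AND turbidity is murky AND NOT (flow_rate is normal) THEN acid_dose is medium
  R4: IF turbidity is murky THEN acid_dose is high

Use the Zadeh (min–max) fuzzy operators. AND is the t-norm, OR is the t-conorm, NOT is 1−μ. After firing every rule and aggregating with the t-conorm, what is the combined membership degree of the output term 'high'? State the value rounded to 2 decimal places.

R1: acidic=0.40, ¬murky=1−0.12=0.88; AND[min(a, b)] → w = 0.40
R2: cloudy=0.80, acidic=0.40, slow=0.46; AND[min(a, b)] → w = 0.40
R3: ¬basic=1−0.37=0.63, murky=0.12, ¬normal=1−0.82=0.18; AND[min(a, b)] → w = 0.12
R4: murky=0.12 → w = 0.12
Rules with consequent 'high': {R2, R4} → strengths 0.40, 0.12
Aggregate via t-conorm [max(a, b)]: 0.40

0.40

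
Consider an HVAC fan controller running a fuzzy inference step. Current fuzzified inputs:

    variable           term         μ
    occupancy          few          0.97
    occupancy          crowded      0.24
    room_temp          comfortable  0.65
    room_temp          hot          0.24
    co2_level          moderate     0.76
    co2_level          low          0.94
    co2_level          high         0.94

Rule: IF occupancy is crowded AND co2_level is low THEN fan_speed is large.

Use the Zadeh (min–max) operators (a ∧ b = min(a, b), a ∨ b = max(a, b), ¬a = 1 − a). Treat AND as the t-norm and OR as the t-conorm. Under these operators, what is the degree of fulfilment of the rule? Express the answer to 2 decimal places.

0.24

firing strength: crowded=0.24, low=0.94; AND[min(a, b)] → w = 0.24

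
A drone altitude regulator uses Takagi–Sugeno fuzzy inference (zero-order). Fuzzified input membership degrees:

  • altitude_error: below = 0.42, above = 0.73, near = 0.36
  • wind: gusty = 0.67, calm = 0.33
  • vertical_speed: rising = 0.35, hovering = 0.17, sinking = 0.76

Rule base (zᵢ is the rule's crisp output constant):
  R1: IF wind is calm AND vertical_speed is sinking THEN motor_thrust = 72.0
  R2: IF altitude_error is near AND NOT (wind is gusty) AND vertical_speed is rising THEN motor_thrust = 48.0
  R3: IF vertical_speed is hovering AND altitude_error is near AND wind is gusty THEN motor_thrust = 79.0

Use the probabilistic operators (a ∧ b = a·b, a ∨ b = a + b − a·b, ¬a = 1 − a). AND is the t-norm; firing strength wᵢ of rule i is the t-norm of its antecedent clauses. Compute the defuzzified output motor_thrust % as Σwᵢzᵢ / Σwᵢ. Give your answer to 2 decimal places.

R1 (z=72.0): calm=0.33, sinking=0.76; AND[a·b] → w = 0.2508
R2 (z=48.0): near=0.36, ¬gusty=1−0.67=0.33, rising=0.35; AND[a·b] → w = 0.0416
R3 (z=79.0): hovering=0.17, near=0.36, gusty=0.67; AND[a·b] → w = 0.0410
Weighted average = (0.2508·72.0 + 0.0416·48.0 + 0.0410·79.0) / (0.2508 + 0.0416 + 0.0410)
  = 23.2928 / 0.3334 = 69.87

69.87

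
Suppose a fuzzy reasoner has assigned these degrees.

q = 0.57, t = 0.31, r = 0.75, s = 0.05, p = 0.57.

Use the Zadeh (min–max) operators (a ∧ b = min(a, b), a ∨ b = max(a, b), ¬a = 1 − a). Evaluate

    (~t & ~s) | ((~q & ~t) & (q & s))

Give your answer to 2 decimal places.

0.69

~t = 1 − 0.31 = 0.69
~s = 1 − 0.05 = 0.95
~t & ~s = min(a, b) on (0.69, 0.95) = 0.69
~q = 1 − 0.57 = 0.43
~t = 1 − 0.31 = 0.69
~q & ~t = min(a, b) on (0.43, 0.69) = 0.43
q & s = min(a, b) on (0.57, 0.05) = 0.05
(~q & ~t) & (q & s) = min(a, b) on (0.43, 0.05) = 0.05
(~t & ~s) | ((~q & ~t) & (q & s)) = max(a, b) on (0.69, 0.05) = 0.69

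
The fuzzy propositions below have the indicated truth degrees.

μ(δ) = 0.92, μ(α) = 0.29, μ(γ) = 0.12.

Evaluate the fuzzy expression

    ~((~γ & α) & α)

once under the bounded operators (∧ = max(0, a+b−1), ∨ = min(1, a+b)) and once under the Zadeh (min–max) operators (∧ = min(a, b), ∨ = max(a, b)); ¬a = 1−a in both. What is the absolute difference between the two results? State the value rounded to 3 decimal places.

Under bounded:
  ~γ = 1 − 0.12 = 0.88
  ~γ & α = max(0, a+b−1) on (0.88, 0.29) = 0.17
  (~γ & α) & α = max(0, a+b−1) on (0.17, 0.29) = 0.00
  ~((~γ & α) & α) = 1 − 0.00 = 1.00
  → value = 1.0000
Under Zadeh (min–max):
  ~γ = 1 − 0.12 = 0.88
  ~γ & α = min(a, b) on (0.88, 0.29) = 0.29
  (~γ & α) & α = min(a, b) on (0.29, 0.29) = 0.29
  ~((~γ & α) & α) = 1 − 0.29 = 0.71
  → value = 0.7100
|1.0000 − 0.7100| = 0.290

0.290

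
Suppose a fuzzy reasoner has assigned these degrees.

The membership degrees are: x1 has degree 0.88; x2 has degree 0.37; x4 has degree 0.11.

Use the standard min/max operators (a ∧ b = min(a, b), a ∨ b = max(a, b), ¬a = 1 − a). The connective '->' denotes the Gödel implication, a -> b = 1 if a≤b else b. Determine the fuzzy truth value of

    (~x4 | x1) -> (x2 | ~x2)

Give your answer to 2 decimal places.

~x4 = 1 − 0.11 = 0.89
~x4 | x1 = max(a, b) on (0.89, 0.88) = 0.89
~x2 = 1 − 0.37 = 0.63
x2 | ~x2 = max(a, b) on (0.37, 0.63) = 0.63
(~x4 | x1) -> (x2 | ~x2)  [Gödel: 1 if a≤b else b] with a=0.89, b=0.63 → 0.63

0.63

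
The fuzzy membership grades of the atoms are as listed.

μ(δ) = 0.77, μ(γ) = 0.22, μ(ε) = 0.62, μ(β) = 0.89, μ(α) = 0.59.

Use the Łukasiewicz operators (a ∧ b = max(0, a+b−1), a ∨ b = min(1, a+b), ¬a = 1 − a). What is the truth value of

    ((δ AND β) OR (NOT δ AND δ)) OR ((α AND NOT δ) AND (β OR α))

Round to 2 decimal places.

δ AND β = max(0, a+b−1) on (0.77, 0.89) = 0.66
NOT δ = 1 − 0.77 = 0.23
NOT δ AND δ = max(0, a+b−1) on (0.23, 0.77) = 0.00
(δ AND β) OR (NOT δ AND δ) = min(1, a+b) on (0.66, 0.00) = 0.66
NOT δ = 1 − 0.77 = 0.23
α AND NOT δ = max(0, a+b−1) on (0.59, 0.23) = 0.00
β OR α = min(1, a+b) on (0.89, 0.59) = 1.00
(α AND NOT δ) AND (β OR α) = max(0, a+b−1) on (0.00, 1.00) = 0.00
((δ AND β) OR (NOT δ AND δ)) OR ((α AND NOT δ) AND (β OR α)) = min(1, a+b) on (0.66, 0.00) = 0.66

0.66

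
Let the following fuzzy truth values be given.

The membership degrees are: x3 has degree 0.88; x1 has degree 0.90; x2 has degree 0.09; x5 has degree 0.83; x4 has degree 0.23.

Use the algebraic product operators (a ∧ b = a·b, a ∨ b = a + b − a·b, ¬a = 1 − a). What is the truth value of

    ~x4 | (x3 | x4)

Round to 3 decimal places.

0.979

~x4 = 1 − 0.2300 = 0.7700
x3 | x4 = a + b − a·b on (0.8800, 0.2300) = 0.9076
~x4 | (x3 | x4) = a + b − a·b on (0.7700, 0.9076) = 0.9787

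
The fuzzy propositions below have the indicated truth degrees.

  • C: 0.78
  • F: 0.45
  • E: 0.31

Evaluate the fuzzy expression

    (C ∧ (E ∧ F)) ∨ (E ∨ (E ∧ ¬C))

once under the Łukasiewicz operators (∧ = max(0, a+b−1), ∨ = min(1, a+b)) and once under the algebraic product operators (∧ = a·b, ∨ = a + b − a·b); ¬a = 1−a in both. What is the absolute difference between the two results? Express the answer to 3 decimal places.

0.117

Under Łukasiewicz:
  E ∧ F = max(0, a+b−1) on (0.31, 0.45) = 0.00
  C ∧ (E ∧ F) = max(0, a+b−1) on (0.78, 0.00) = 0.00
  ¬C = 1 − 0.78 = 0.22
  E ∧ ¬C = max(0, a+b−1) on (0.31, 0.22) = 0.00
  E ∨ (E ∧ ¬C) = min(1, a+b) on (0.31, 0.00) = 0.31
  (C ∧ (E ∧ F)) ∨ (E ∨ (E ∧ ¬C)) = min(1, a+b) on (0.00, 0.31) = 0.31
  → value = 0.3100
Under algebraic product:
  E ∧ F = a·b on (0.3100, 0.4500) = 0.1395
  C ∧ (E ∧ F) = a·b on (0.7800, 0.1395) = 0.1088
  ¬C = 1 − 0.7800 = 0.2200
  E ∧ ¬C = a·b on (0.3100, 0.2200) = 0.0682
  E ∨ (E ∧ ¬C) = a + b − a·b on (0.3100, 0.0682) = 0.3571
  (C ∧ (E ∧ F)) ∨ (E ∨ (E ∧ ¬C)) = a + b − a·b on (0.1088, 0.3571) = 0.4270
  → value = 0.4270
|0.3100 − 0.4270| = 0.117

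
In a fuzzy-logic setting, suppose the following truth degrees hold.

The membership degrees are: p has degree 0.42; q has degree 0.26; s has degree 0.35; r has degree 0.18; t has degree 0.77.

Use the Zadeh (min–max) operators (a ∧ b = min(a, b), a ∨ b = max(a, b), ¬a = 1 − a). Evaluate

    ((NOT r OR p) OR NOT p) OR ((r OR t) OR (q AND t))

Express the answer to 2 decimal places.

0.82

NOT r = 1 − 0.18 = 0.82
NOT r OR p = max(a, b) on (0.82, 0.42) = 0.82
NOT p = 1 − 0.42 = 0.58
(NOT r OR p) OR NOT p = max(a, b) on (0.82, 0.58) = 0.82
r OR t = max(a, b) on (0.18, 0.77) = 0.77
q AND t = min(a, b) on (0.26, 0.77) = 0.26
(r OR t) OR (q AND t) = max(a, b) on (0.77, 0.26) = 0.77
((NOT r OR p) OR NOT p) OR ((r OR t) OR (q AND t)) = max(a, b) on (0.82, 0.77) = 0.82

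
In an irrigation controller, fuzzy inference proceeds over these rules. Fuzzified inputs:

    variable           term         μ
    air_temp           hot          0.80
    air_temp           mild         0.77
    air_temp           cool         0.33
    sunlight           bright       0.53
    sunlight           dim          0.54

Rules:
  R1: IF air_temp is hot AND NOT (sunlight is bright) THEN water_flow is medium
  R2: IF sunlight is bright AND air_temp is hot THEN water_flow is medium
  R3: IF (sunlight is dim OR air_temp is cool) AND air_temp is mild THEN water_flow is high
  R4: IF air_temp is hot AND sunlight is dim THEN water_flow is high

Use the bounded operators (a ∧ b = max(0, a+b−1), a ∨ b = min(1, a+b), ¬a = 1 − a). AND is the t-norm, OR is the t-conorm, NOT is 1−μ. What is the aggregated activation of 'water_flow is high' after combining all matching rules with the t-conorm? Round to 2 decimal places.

0.98

R1: hot=0.80, ¬bright=1−0.53=0.47; AND[max(0, a+b−1)] → w = 0.27
R2: bright=0.53, hot=0.80; AND[max(0, a+b−1)] → w = 0.33
R3: (dim=0.54 OR cool=0.33) = 0.87; AND[max(0, a+b−1)] with mild=0.77 → w = 0.64
R4: hot=0.80, dim=0.54; AND[max(0, a+b−1)] → w = 0.34
Rules with consequent 'high': {R3, R4} → strengths 0.64, 0.34
Aggregate via t-conorm [min(1, a+b)]: 0.98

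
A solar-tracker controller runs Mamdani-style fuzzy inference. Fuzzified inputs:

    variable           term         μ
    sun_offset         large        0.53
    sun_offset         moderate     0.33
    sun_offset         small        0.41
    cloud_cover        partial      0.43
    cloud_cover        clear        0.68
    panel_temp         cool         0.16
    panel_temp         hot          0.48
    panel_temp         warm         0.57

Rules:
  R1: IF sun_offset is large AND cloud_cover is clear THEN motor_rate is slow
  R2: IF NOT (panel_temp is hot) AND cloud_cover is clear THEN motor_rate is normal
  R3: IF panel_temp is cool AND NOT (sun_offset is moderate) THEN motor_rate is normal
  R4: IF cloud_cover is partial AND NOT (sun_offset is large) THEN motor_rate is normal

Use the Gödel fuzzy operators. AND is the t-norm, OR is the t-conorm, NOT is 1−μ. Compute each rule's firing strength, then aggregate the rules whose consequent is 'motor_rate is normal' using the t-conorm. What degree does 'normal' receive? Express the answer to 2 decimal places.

0.52

R1: large=0.53, clear=0.68; AND[min(a, b)] → w = 0.53
R2: ¬hot=1−0.48=0.52, clear=0.68; AND[min(a, b)] → w = 0.52
R3: cool=0.16, ¬moderate=1−0.33=0.67; AND[min(a, b)] → w = 0.16
R4: partial=0.43, ¬large=1−0.53=0.47; AND[min(a, b)] → w = 0.43
Rules with consequent 'normal': {R2, R3, R4} → strengths 0.52, 0.16, 0.43
Aggregate via t-conorm [max(a, b)]: 0.52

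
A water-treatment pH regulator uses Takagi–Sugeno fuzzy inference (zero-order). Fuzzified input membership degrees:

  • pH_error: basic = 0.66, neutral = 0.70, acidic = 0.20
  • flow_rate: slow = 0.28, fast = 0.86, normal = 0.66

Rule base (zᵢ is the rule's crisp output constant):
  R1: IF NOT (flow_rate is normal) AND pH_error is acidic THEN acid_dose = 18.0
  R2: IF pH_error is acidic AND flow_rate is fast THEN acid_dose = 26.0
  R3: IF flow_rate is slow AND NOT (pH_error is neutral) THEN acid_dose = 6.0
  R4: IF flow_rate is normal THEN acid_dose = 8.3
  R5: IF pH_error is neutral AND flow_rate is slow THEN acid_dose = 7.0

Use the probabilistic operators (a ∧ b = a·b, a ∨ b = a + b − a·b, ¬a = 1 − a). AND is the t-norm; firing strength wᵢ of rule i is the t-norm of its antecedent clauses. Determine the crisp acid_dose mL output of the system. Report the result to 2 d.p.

R1 (z=18.0): ¬normal=1−0.66=0.34, acidic=0.20; AND[a·b] → w = 0.0680
R2 (z=26.0): acidic=0.20, fast=0.86; AND[a·b] → w = 0.1720
R3 (z=6.0): slow=0.28, ¬neutral=1−0.70=0.30; AND[a·b] → w = 0.0840
R4 (z=8.3): normal=0.66 → w = 0.6600
R5 (z=7.0): neutral=0.70, slow=0.28; AND[a·b] → w = 0.1960
Weighted average = (0.0680·18.0 + 0.1720·26.0 + 0.0840·6.0 + 0.6600·8.3 + 0.1960·7.0) / (0.0680 + 0.1720 + 0.0840 + 0.6600 + 0.1960)
  = 13.0500 / 1.1800 = 11.06

11.06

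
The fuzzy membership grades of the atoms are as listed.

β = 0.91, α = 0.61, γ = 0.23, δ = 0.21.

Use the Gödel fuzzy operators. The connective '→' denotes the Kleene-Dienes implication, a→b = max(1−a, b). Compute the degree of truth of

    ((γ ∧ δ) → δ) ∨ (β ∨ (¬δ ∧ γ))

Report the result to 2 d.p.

0.91

γ ∧ δ = min(a, b) on (0.23, 0.21) = 0.21
(γ ∧ δ) → δ  [Kleene-Dienes: max(1−a, b)] with a=0.21, b=0.21 → 0.79
¬δ = 1 − 0.21 = 0.79
¬δ ∧ γ = min(a, b) on (0.79, 0.23) = 0.23
β ∨ (¬δ ∧ γ) = max(a, b) on (0.91, 0.23) = 0.91
((γ ∧ δ) → δ) ∨ (β ∨ (¬δ ∧ γ)) = max(a, b) on (0.79, 0.91) = 0.91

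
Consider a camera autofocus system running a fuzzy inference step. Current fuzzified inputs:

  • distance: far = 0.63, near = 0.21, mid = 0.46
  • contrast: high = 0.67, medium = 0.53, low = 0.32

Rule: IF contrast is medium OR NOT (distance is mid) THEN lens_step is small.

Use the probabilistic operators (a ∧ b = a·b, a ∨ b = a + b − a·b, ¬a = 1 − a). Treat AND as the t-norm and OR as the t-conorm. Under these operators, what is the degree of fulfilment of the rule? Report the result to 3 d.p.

0.784

firing strength: medium=0.53, ¬mid=1−0.46=0.54; OR[a + b − a·b] → w = 0.7838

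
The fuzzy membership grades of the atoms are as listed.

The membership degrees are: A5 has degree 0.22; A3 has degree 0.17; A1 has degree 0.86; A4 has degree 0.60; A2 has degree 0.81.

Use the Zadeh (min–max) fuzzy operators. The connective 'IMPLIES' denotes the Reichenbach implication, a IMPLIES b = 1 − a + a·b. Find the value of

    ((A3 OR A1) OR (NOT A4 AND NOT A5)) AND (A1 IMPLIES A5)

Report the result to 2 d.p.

0.33

A3 OR A1 = max(a, b) on (0.17, 0.86) = 0.86
NOT A4 = 1 − 0.60 = 0.40
NOT A5 = 1 − 0.22 = 0.78
NOT A4 AND NOT A5 = min(a, b) on (0.40, 0.78) = 0.40
(A3 OR A1) OR (NOT A4 AND NOT A5) = max(a, b) on (0.86, 0.40) = 0.86
A1 IMPLIES A5  [Reichenbach: 1 − a + a·b] with a=0.86, b=0.22 → 0.33
((A3 OR A1) OR (NOT A4 AND NOT A5)) AND (A1 IMPLIES A5) = min(a, b) on (0.86, 0.33) = 0.33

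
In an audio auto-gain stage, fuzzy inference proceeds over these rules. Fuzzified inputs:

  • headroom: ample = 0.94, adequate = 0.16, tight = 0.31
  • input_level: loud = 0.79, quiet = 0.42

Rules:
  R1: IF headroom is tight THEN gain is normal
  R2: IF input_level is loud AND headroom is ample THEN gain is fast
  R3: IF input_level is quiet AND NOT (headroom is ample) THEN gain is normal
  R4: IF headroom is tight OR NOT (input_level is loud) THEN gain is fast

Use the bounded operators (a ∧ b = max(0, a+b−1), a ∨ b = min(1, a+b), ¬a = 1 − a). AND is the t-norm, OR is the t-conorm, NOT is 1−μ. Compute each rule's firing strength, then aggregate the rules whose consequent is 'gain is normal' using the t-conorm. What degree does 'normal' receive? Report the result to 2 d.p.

R1: tight=0.31 → w = 0.31
R2: loud=0.79, ample=0.94; AND[max(0, a+b−1)] → w = 0.73
R3: quiet=0.42, ¬ample=1−0.94=0.06; AND[max(0, a+b−1)] → w = 0.00
R4: tight=0.31, ¬loud=1−0.79=0.21; OR[min(1, a+b)] → w = 0.52
Rules with consequent 'normal': {R1, R3} → strengths 0.31, 0.00
Aggregate via t-conorm [min(1, a+b)]: 0.31

0.31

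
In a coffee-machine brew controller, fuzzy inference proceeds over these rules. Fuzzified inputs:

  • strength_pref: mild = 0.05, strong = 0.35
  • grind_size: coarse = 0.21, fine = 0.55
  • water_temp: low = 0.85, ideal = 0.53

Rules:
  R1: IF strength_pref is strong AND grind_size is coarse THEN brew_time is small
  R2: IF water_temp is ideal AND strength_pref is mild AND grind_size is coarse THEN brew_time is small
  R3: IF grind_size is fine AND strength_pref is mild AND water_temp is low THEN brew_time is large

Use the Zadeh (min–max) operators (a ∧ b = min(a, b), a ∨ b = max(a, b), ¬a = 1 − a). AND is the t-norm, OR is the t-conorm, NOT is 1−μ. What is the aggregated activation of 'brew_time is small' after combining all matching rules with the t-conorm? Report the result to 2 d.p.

0.21

R1: strong=0.35, coarse=0.21; AND[min(a, b)] → w = 0.21
R2: ideal=0.53, mild=0.05, coarse=0.21; AND[min(a, b)] → w = 0.05
R3: fine=0.55, mild=0.05, low=0.85; AND[min(a, b)] → w = 0.05
Rules with consequent 'small': {R1, R2} → strengths 0.21, 0.05
Aggregate via t-conorm [max(a, b)]: 0.21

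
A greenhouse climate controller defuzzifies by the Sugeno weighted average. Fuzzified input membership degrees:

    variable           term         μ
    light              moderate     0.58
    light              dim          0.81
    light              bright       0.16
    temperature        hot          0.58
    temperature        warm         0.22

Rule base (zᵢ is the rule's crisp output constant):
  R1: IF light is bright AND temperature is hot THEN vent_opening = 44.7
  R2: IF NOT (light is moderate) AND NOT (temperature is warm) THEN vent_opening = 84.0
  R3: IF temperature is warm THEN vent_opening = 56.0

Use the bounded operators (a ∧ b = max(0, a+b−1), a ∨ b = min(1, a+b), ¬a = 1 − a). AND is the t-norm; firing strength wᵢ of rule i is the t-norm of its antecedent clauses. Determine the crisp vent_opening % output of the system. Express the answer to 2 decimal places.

69.33

R1 (z=44.7): bright=0.16, hot=0.58; AND[max(0, a+b−1)] → w = 0.00
R2 (z=84.0): ¬moderate=1−0.58=0.42, ¬warm=1−0.22=0.78; AND[max(0, a+b−1)] → w = 0.20
R3 (z=56.0): warm=0.22 → w = 0.22
Weighted average = (0.00·44.7 + 0.20·84.0 + 0.22·56.0) / (0.00 + 0.20 + 0.22)
  = 29.1200 / 0.4200 = 69.33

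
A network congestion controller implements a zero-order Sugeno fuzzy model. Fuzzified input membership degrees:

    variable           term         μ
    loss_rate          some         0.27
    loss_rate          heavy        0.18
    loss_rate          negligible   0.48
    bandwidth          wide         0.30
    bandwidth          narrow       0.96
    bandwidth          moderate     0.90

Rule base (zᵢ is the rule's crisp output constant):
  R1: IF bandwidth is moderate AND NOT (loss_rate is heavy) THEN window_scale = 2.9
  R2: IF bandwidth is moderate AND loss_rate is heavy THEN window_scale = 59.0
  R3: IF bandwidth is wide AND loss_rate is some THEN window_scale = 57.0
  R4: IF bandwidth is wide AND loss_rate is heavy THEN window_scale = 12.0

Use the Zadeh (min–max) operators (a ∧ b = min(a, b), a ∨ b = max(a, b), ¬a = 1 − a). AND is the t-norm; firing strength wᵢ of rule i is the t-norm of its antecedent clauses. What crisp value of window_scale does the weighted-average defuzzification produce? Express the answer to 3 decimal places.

21.068

R1 (z=2.9): moderate=0.90, ¬heavy=1−0.18=0.82; AND[min(a, b)] → w = 0.82
R2 (z=59.0): moderate=0.90, heavy=0.18; AND[min(a, b)] → w = 0.18
R3 (z=57.0): wide=0.30, some=0.27; AND[min(a, b)] → w = 0.27
R4 (z=12.0): wide=0.30, heavy=0.18; AND[min(a, b)] → w = 0.18
Weighted average = (0.82·2.9 + 0.18·59.0 + 0.27·57.0 + 0.18·12.0) / (0.82 + 0.18 + 0.27 + 0.18)
  = 30.5480 / 1.4500 = 21.068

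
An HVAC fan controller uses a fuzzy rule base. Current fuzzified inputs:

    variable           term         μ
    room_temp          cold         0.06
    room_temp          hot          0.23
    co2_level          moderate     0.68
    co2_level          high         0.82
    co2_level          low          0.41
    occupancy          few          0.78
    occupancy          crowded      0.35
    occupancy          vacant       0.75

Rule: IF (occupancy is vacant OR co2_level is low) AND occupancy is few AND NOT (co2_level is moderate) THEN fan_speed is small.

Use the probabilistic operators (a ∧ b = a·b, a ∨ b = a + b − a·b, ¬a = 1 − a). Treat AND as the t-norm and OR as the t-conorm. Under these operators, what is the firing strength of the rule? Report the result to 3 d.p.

0.213

firing strength: (vacant=0.75 OR low=0.41) = 0.8525; AND[a·b] with few=0.78, ¬moderate=1−0.68=0.32 → w = 0.2128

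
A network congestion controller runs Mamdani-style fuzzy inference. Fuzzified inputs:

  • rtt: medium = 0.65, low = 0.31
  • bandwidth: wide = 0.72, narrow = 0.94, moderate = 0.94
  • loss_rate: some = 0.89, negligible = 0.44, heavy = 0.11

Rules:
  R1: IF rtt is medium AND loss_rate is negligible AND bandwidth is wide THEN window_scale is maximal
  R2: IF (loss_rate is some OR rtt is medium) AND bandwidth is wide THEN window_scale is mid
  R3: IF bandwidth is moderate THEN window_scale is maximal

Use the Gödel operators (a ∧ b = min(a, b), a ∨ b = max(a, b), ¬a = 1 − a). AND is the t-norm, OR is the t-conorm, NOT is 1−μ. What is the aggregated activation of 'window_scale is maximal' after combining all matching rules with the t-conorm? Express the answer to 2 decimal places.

R1: medium=0.65, negligible=0.44, wide=0.72; AND[min(a, b)] → w = 0.44
R2: (some=0.89 OR medium=0.65) = 0.89; AND[min(a, b)] with wide=0.72 → w = 0.72
R3: moderate=0.94 → w = 0.94
Rules with consequent 'maximal': {R1, R3} → strengths 0.44, 0.94
Aggregate via t-conorm [max(a, b)]: 0.94

0.94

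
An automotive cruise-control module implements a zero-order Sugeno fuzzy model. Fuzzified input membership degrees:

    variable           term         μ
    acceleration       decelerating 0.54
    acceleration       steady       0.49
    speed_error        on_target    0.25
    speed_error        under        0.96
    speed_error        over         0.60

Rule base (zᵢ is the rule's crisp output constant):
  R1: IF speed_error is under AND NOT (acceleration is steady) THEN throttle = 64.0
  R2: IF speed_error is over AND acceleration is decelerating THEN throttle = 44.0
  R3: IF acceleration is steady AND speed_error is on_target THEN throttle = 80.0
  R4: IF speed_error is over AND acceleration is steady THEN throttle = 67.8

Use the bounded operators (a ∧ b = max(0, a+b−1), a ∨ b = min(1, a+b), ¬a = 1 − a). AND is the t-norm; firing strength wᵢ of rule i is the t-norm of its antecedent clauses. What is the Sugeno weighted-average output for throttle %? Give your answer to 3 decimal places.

60.489

R1 (z=64.0): under=0.96, ¬steady=1−0.49=0.51; AND[max(0, a+b−1)] → w = 0.47
R2 (z=44.0): over=0.60, decelerating=0.54; AND[max(0, a+b−1)] → w = 0.14
R3 (z=80.0): steady=0.49, on_target=0.25; AND[max(0, a+b−1)] → w = 0.00
R4 (z=67.8): over=0.60, steady=0.49; AND[max(0, a+b−1)] → w = 0.09
Weighted average = (0.47·64.0 + 0.14·44.0 + 0.00·80.0 + 0.09·67.8) / (0.47 + 0.14 + 0.00 + 0.09)
  = 42.3420 / 0.7000 = 60.489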